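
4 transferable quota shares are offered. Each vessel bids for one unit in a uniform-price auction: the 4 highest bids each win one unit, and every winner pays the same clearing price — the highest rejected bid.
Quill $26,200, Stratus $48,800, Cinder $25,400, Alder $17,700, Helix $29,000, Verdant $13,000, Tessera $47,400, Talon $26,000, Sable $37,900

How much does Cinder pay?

Ordering the bids: 48,800 (Stratus), 47,400 (Tessera), 37,900 (Sable), 29,000 (Helix), 26,200 (Quill), 26,000 (Talon), …
Top 4: Stratus, Tessera, Sable, Helix.
Clearing price = highest rejected bid = $26,200.
Cinder does not win → pays $0.

Cinder pays $0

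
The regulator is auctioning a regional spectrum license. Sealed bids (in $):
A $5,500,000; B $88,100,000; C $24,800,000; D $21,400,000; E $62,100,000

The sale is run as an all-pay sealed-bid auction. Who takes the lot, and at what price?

B pays $88,100,000

Bids in order: 88,100,000 (B) > 62,100,000 (E) > 24,800,000 (C) > 21,400,000 (D) > 5,500,000 (A)
B is highest and takes the item; every bidder forfeits their bid.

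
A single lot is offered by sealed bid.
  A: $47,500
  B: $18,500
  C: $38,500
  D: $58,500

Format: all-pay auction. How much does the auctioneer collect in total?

Bids in order: 58,500 (D) > 47,500 (A) > 38,500 (C) > 18,500 (B)
Every bidder forfeits their bid regardless of winning.
Revenue = 47,500 + 18,500 + 38,500 + 58,500 = $163,000.

Total revenue: $163,000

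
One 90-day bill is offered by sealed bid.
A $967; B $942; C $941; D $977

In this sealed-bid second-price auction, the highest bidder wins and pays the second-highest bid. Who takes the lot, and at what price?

Bids in order: 977 (D) > 967 (A) > 942 (B) > 941 (C)
D wins with the highest bid; price is set by the runner-up at $967.

D pays $967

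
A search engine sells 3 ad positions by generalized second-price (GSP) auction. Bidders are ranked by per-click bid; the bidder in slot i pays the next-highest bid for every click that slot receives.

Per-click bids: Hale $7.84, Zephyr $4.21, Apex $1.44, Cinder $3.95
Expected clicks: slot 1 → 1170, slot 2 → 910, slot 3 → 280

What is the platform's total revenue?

Total revenue: $8923.40

Ranked by bid: $7.84 (Hale) > $4.21 (Zephyr) > $3.95 (Cinder) > $1.44 (Apex)
Slot 1: Hale pays $4.21 × 1170 = $4925.70
Slot 2: Zephyr pays $3.95 × 910 = $3594.50
Slot 3: Cinder pays $1.44 × 280 = $403.20
Total = $8923.40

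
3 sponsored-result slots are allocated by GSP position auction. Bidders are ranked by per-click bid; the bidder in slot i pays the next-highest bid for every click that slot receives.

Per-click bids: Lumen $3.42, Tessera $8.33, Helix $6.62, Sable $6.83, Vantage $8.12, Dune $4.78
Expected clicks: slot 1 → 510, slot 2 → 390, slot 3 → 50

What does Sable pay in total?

Per-click bids in order: $8.33 (Tessera) > $8.12 (Vantage) > $6.83 (Sable) > $6.62 (Helix) > …
Sable holds slot 3 → pays next bid $6.62 × 50 clicks = $331.00.

Sable pays $331.00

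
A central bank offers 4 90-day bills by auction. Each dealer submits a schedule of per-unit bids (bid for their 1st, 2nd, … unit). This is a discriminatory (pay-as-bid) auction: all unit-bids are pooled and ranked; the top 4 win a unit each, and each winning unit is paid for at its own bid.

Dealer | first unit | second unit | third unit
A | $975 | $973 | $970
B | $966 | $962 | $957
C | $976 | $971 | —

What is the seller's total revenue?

Total revenue: $3,895

Merging the schedules and taking the best 4: 976 (C-1), 975 (A-1), 973 (A-2), 971 (C-2)
Next rejected bid: $970 (not a price — pay-as-bid).
Each winning unit pays its own bid.
Revenue = 976 + 975 + 973 + 971 = $3,895.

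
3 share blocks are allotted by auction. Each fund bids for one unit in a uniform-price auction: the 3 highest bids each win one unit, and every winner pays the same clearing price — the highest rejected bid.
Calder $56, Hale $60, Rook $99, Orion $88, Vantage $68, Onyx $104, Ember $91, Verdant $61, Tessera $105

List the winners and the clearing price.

Tessera, Onyx, Rook; each pays $91

Bids ranked high→low: 105 (Tessera), 104 (Onyx), 99 (Rook), 91 (Ember), 88 (Orion), …
The 3 highest are Tessera, Onyx, Rook.
Clearing price = highest rejected bid = $91.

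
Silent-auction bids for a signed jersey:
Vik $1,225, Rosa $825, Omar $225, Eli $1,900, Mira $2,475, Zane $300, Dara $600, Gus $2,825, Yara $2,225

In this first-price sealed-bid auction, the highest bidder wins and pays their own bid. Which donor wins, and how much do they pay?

Gus pays $2,825

Bids in order: 2,825 (Gus) > 2,475 (Mira) > 2,225 (Yara) > 1,900 (Eli) > 1,225 (Vik) > 825 (Rosa) > …
Gus has the highest bid and pays exactly that: $2,825.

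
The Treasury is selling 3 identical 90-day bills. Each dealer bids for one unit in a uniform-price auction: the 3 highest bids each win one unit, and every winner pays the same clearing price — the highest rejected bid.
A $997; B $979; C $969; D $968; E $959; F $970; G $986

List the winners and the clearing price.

Sorting: 997 (A), 986 (G), 979 (B), 970 (F), 969 (C), …
The 3 highest are A, G, B.
Clearing price = highest rejected bid = $970.

A, G, B; each pays $970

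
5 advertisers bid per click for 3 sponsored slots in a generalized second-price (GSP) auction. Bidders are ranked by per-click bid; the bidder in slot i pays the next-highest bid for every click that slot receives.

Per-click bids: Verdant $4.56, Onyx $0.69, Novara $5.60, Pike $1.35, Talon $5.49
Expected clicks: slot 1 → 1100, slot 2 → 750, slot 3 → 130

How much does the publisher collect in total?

Sorting advertisers: $5.60 (Novara) > $5.49 (Talon) > $4.56 (Verdant) > $1.35 (Pike) > …
Slot 1: Novara pays $5.49 × 1100 = $6039.00
Slot 2: Talon pays $4.56 × 750 = $3420.00
Slot 3: Verdant pays $1.35 × 130 = $175.50
Total = $9634.50

Total revenue: $9634.50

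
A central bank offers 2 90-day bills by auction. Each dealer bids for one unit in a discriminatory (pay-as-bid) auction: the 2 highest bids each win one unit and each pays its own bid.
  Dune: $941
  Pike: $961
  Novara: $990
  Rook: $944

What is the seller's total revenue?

Sorting: 990 (Novara), 961 (Pike), 944 (Rook), 941 (Dune)
Winners (2 units): Novara, Pike.
Total revenue = 990 + 961 = $1,951.

Total revenue: $1,951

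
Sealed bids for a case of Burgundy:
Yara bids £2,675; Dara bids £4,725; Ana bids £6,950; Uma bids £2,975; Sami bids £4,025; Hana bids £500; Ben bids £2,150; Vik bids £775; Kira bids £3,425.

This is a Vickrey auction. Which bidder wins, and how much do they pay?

Ana pays £4,725

Bids in order: 6,950 (Ana) > 4,725 (Dara) > 4,025 (Sami) > 3,425 (Kira) > 2,975 (Uma) > 2,675 (Yara) > …
Second-price: Ana pays Dara's bid of £4,725.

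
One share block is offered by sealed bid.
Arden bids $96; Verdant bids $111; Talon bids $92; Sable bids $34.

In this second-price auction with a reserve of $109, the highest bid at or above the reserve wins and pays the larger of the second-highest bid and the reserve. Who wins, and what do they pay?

Rule: the highest bid at or above the reserve wins and pays the larger of the second-highest bid and the reserve.
Bids ranked: 111 (Verdant) > 96 (Arden) > 92 (Talon) > 34 (Sable)
Verdant has the top bid at or above the reserve ($111).
Second-highest bid $96 is below the reserve $109, so the reserve binds → payment $109.

Verdant pays $109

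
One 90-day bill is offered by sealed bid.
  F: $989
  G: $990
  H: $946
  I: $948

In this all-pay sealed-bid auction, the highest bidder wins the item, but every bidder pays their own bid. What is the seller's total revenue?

Rule: the highest bidder wins the item, but every bidder pays their own bid.
Sorting bids: 990 (G) > 989 (F) > 948 (I) > 946 (H)
Every bidder forfeits their bid regardless of winning.
Revenue = 989 + 990 + 946 + 948 = $3,873.

Total revenue: $3,873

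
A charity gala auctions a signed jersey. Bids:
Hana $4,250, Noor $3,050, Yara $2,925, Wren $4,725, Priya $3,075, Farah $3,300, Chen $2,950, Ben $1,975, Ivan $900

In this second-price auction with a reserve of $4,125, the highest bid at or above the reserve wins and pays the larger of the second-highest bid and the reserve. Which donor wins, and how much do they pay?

Wren pays $4,250

Rule: the highest bid at or above the reserve wins and pays the larger of the second-highest bid and the reserve.
Bids ranked: 4,725 (Wren) > 4,250 (Hana) > 3,300 (Farah) > 3,075 (Priya) > 3,050 (Noor) > 2,950 (Chen) > …
Wren has the top bid at or above the reserve ($4,725).
max(second-highest $4,250, reserve $4,125) = $4,250; the reserve does not bind.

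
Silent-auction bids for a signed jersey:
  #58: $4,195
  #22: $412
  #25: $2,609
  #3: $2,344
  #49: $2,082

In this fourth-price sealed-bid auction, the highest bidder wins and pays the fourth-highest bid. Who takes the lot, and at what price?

Bids ranked: 4,195 (#58) > 2,609 (#25) > 2,344 (#3) > 2,082 (#49) > 412 (#22)
#58 wins; payment is bid #4 in the ranking = $2,082.

#58 pays $2,082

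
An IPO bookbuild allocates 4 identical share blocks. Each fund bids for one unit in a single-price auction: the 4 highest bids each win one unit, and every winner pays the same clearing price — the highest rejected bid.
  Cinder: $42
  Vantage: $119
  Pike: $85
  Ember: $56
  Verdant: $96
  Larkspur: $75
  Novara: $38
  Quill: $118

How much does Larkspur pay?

Larkspur pays $0

Bids ranked high→low: 119 (Vantage), 118 (Quill), 96 (Verdant), 85 (Pike), 75 (Larkspur), 56 (Ember), …
The 4 highest are Vantage, Quill, Verdant, Pike.
First losing bid is Larkspur's $75, which sets the uniform price.
Larkspur does not win → pays $0.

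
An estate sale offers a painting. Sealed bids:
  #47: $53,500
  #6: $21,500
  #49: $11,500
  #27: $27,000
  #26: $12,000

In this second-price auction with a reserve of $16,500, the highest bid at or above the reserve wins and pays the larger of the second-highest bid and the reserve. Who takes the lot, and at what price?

#47 pays $27,000

Second-price auction with a reserve of $16,500: the highest bid at or above the reserve wins and pays the larger of the second-highest bid and the reserve.
Bids ranked: 53,500 (#47) > 27,000 (#27) > 21,500 (#6) > 12,000 (#26) > 11,500 (#49)
Highest eligible bid: #47 at $53,500.
max(second-highest $27,000, reserve $16,500) = $27,000; the reserve does not bind.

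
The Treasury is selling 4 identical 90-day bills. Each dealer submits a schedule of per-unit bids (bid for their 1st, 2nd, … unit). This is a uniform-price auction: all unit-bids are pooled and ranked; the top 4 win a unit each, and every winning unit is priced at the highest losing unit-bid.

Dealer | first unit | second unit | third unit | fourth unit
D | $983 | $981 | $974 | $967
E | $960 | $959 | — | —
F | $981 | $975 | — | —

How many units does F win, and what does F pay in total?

All unit-bids, highest first — top 4: 983 (D-1), 981 (D-2), 981 (F-1), 975 (F-2)
The (k+1)-th unit-bid is $974.
F wins 2 unit(s) at $974 each.

F: 2 units, pays $1,948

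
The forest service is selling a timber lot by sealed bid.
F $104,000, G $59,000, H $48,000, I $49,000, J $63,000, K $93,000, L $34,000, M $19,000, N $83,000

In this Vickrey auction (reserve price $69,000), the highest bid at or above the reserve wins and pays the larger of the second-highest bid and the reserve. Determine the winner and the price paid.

Vickrey auction (reserve price $69,000): the highest bid at or above the reserve wins and pays the larger of the second-highest bid and the reserve.
Bids ranked: 104,000 (F) > 93,000 (K) > 83,000 (N) > 63,000 (J) > 59,000 (G) > 49,000 (I) > …
Highest eligible bid: F at $104,000.
max(second-highest $93,000, reserve $69,000) = $93,000; the reserve does not bind.

F pays $93,000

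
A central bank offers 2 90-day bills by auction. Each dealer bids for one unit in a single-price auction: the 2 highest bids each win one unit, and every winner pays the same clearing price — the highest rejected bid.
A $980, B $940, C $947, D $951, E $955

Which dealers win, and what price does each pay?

A, E; each pays $951

Sorting: 980 (A), 955 (E), 951 (D), 947 (C), …
Winners (2 units): A, E.
Highest unsuccessful bid: $951 → clearing price.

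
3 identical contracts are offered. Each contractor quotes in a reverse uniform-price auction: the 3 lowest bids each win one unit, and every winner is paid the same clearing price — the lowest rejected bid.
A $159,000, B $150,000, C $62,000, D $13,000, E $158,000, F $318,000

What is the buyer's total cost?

Ordering the bids: 13,000 (D), 62,000 (C), 150,000 (B), 158,000 (E), 159,000 (A), …
Lowest 3: D, C, B.
Lowest unsuccessful bid: $158,000 → clearing price.
Total cost = 3 × $158,000 = $474,000.

Total cost: $474,000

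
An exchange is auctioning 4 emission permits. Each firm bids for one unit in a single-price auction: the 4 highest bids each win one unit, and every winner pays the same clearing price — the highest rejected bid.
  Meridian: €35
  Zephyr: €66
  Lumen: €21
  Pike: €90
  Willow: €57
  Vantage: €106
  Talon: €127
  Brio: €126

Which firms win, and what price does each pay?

Bids ranked high→low: 127 (Talon), 126 (Brio), 106 (Vantage), 90 (Pike), 66 (Zephyr), 57 (Willow), …
Top 4: Talon, Brio, Vantage, Pike.
Highest unsuccessful bid: €66 → clearing price.

Talon, Brio, Vantage, Pike; each pays €66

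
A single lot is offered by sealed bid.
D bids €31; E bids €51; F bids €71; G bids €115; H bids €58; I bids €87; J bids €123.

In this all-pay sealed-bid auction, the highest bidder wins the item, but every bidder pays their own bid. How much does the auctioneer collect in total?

Rule: the highest bidder wins the item, but every bidder pays their own bid.
Bids in order: 123 (J) > 115 (G) > 87 (I) > 71 (F) > 58 (H) > 51 (E) > …
J wins with the top bid; all bids are sunk regardless.
Every bidder forfeits their bid regardless of winning.
Revenue = 31 + 51 + 71 + 115 + 58 + 87 + 123 = €536.

Total revenue: €536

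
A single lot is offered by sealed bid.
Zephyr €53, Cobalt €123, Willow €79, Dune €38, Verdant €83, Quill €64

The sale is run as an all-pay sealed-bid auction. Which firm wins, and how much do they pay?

Sorting bids: 123 (Cobalt) > 83 (Verdant) > 79 (Willow) > 64 (Quill) > 53 (Zephyr) > 38 (Dune)
Cobalt wins with the top bid; all bids are sunk regardless.

Cobalt pays €123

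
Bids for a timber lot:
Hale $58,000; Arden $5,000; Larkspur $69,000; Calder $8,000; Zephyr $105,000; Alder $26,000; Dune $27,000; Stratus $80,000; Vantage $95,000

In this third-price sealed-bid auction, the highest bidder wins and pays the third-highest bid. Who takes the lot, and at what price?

Zephyr pays $80,000

Bids ranked: 105,000 (Zephyr) > 95,000 (Vantage) > 80,000 (Stratus) > 69,000 (Larkspur) > 58,000 (Hale) > 27,000 (Dune) > …
Zephyr is highest; pays the third-highest bid, $80,000.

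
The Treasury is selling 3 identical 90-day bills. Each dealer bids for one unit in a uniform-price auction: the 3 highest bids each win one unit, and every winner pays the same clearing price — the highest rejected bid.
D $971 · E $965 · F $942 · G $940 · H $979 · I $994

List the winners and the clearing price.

I, H, D; each pays $965

Ordering the bids: 994 (I), 979 (H), 971 (D), 965 (E), 942 (F), …
The 3 highest are I, H, D.
Highest unsuccessful bid: $965 → clearing price.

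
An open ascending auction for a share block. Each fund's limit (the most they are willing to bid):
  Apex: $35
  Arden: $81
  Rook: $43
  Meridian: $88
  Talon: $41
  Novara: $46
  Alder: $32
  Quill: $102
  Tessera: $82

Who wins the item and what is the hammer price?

Quill wins at $88

Limits ranked: 102 (Quill) > 88 (Meridian) > 82 (Tessera) > 81 (Arden) > 46 (Novara) > 43 (Rook) > …
Once the price passes $88, only Quill is left; the hammer falls at Meridian's limit of $88.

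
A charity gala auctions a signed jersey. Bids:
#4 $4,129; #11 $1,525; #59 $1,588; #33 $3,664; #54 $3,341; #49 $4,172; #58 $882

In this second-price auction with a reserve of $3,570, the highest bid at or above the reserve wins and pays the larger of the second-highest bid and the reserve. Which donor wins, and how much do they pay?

Rule: the highest bid at or above the reserve wins and pays the larger of the second-highest bid and the reserve.
Sorting bids: 4,172 (#49) > 4,129 (#4) > 3,664 (#33) > 3,341 (#54) > 1,588 (#59) > 1,525 (#11) > …
Highest eligible bid: #49 at $4,172.
max(second-highest $4,129, reserve $3,570) = $4,129; the reserve does not bind.

#49 pays $4,129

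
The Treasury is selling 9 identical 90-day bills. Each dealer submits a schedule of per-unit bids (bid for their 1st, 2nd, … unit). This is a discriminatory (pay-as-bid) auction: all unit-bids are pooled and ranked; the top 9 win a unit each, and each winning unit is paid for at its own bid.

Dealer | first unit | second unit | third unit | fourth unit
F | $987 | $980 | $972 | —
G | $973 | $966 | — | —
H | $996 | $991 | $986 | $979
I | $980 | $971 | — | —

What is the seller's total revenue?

All unit-bids, highest first — top 9: 996 (H-1), 991 (H-2), 987 (F-1), 986 (H-3), 980 (F-2), 980 (I-1), 979 (H-4), 973 (G-1), 972 (F-3)
Next rejected bid: $971 (not a price — pay-as-bid).
Each winning unit pays its own bid.
Revenue = 996 + 991 + 987 + 986 + 980 + 980 + 979 + 973 + 972 = $8,844.

Total revenue: $8,844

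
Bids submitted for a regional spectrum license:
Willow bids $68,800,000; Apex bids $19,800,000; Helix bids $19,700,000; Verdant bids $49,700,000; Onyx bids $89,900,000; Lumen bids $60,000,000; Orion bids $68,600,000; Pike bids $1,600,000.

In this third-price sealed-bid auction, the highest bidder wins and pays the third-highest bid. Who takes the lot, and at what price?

Onyx pays $68,600,000

Third-price sealed-bid auction: the highest bidder wins and pays the third-highest bid.
Bids in order: 89,900,000 (Onyx) > 68,800,000 (Willow) > 68,600,000 (Orion) > 60,000,000 (Lumen) > 49,700,000 (Verdant) > 19,800,000 (Apex) > …
Onyx is highest; pays the third-highest bid, $68,600,000.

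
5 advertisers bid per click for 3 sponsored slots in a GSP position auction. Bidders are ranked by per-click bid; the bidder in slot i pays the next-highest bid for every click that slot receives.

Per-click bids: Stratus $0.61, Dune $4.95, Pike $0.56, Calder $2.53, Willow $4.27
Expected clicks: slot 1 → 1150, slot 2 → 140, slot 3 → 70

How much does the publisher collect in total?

Sorting advertisers: $4.95 (Dune) > $4.27 (Willow) > $2.53 (Calder) > $0.61 (Stratus) > …
Slot 1: Dune pays $4.27 × 1150 = $4910.50
Slot 2: Willow pays $2.53 × 140 = $354.20
Slot 3: Calder pays $0.61 × 70 = $42.70
Total = $5307.40

Total revenue: $5307.40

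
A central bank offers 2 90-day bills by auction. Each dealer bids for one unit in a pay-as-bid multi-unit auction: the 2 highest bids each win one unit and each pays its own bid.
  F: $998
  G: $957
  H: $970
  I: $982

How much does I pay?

I pays $982

Bids ranked high→low: 998 (F), 982 (I), 970 (H), 957 (G)
Top 2: F, I.
I wins → own bid $982.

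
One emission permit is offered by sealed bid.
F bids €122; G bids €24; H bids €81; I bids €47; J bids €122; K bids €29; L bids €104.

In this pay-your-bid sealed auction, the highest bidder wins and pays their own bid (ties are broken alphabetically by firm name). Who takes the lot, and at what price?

F pays €122

Sorting bids: 122 (F) > 122 (J) > 104 (L) > 81 (H) > 47 (I) > 29 (K) > …
Tie at €122 → F wins by tie-break.
First-price: F pays what they bid, €122.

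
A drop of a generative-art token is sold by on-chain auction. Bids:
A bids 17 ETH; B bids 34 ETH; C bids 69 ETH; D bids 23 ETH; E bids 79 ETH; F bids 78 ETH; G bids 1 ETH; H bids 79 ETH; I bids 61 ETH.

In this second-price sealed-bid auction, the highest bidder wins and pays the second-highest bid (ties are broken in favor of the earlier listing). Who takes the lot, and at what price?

E pays 79 ETH

Sorting bids: 79 (E) > 79 (H) > 78 (F) > 69 (C) > 61 (I) > 34 (B) > …
E and H tie at 79 ETH; tie-break gives it to E.
Second-price: E pays H's bid of 79 ETH.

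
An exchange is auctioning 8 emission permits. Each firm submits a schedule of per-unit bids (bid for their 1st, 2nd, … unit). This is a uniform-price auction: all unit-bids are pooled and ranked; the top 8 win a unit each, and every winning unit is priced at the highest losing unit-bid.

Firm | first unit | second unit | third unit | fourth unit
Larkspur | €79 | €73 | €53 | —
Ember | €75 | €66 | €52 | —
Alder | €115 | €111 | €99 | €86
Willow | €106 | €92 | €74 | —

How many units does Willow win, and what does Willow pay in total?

Willow: 2 units, pays €148

Merging the schedules and taking the best 8: 115 (Alder-1), 111 (Alder-2), 106 (Willow-1), 99 (Alder-3), 92 (Willow-2), 86 (Alder-4), 79 (Larkspur-1), 75 (Ember-1)
Highest rejected unit-bid = €74.
Willow wins 2 unit(s) at €74 each.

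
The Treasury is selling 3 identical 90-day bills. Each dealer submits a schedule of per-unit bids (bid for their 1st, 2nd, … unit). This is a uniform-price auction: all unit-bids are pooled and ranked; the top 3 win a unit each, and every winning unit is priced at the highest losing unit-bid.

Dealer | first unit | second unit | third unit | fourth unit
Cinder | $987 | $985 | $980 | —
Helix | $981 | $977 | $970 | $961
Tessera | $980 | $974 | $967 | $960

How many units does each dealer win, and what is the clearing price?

Cinder 2, Helix 1; clearing price $980

Pooled unit-bids ranked (top 3): 987 (Cinder-1), 985 (Cinder-2), 981 (Helix-1)
Highest rejected unit-bid = $980.
Allocation: Cinder 2, Helix 1.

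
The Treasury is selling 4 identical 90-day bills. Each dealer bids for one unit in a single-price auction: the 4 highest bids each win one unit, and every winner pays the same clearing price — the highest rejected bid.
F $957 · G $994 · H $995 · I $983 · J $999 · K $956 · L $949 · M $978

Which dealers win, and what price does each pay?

J, H, G, I; each pays $978

Bids ranked high→low: 999 (J), 995 (H), 994 (G), 983 (I), 978 (M), 957 (F), …
The 4 highest are J, H, G, I.
First losing bid is M's $978, which sets the uniform price.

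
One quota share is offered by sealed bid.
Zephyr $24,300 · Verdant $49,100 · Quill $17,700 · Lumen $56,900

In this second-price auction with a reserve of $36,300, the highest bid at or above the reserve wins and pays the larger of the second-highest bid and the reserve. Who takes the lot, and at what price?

Bids ranked: 56,900 (Lumen) > 49,100 (Verdant) > 24,300 (Zephyr) > 17,700 (Quill)
Lumen has the top bid at or above the reserve ($56,900).
max(second-highest $49,100, reserve $36,300) = $49,100; the reserve does not bind.

Lumen pays $49,100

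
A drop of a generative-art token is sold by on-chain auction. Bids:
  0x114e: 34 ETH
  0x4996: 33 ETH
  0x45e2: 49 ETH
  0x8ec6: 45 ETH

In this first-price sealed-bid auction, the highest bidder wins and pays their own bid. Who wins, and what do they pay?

Bids in order: 49 (0x45e2) > 45 (0x8ec6) > 34 (0x114e) > 33 (0x4996)
First-price: 0x45e2 pays what they bid, 49 ETH.

0x45e2 pays 49 ETH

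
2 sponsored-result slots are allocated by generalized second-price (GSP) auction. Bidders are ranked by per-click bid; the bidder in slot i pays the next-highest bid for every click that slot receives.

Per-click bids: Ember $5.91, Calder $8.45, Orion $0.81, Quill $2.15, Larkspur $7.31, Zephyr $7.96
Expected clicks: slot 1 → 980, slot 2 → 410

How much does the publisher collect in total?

Sorting advertisers: $8.45 (Calder) > $7.96 (Zephyr) > $7.31 (Larkspur) > …
Slot 1: Calder pays $7.96 × 980 = $7800.80
Slot 2: Zephyr pays $7.31 × 410 = $2997.10
Total = $10797.90

Total revenue: $10797.90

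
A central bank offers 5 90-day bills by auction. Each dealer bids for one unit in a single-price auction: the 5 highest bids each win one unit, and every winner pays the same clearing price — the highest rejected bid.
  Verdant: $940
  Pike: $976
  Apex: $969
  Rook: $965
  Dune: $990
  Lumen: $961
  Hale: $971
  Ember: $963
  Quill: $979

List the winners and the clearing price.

Sorting: 990 (Dune), 979 (Quill), 976 (Pike), 971 (Hale), 969 (Apex), 965 (Rook), 963 (Ember), …
Winners (5 units): Dune, Quill, Pike, Hale, Apex.
Clearing price = highest rejected bid = $965.

Dune, Quill, Pike, Hale, Apex; each pays $965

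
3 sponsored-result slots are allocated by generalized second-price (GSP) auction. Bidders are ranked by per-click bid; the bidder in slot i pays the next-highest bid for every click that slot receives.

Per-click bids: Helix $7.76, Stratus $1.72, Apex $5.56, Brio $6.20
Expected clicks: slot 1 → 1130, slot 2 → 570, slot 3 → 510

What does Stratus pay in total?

Stratus pays $0.00

Per-click bids in order: $7.76 (Helix) > $6.20 (Brio) > $5.56 (Apex) > $1.72 (Stratus)
Stratus ranks below slot 3 → no slot, pays nothing.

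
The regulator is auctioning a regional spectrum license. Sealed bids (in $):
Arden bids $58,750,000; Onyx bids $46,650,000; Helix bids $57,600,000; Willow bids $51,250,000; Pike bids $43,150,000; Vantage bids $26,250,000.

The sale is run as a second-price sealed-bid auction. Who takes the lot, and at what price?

Sorting bids: 58,750,000 (Arden) > 57,600,000 (Helix) > 51,250,000 (Willow) > 46,650,000 (Onyx) > 43,150,000 (Pike) > 26,250,000 (Vantage)
Second-price: Arden pays Helix's bid of $57,600,000.

Arden pays $57,600,000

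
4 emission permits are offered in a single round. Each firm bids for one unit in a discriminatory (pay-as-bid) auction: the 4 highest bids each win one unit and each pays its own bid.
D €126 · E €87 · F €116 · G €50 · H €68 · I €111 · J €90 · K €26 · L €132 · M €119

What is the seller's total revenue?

Total revenue: €493

Ordering the bids: 132 (L), 126 (D), 119 (M), 116 (F), 111 (I), 90 (J), …
Winners (4 units): L, D, M, F.
Total revenue = 132 + 126 + 119 + 116 = €493.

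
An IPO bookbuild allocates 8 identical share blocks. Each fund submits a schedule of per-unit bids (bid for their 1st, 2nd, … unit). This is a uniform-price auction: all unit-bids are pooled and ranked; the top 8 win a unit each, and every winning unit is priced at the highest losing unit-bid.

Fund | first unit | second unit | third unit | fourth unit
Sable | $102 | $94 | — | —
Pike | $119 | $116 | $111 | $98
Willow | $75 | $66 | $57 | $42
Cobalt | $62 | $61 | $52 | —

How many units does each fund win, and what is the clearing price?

Pike 4, Sable 2, Willow 2; clearing price $62

Pooled unit-bids ranked (top 8): 119 (Pike-1), 116 (Pike-2), 111 (Pike-3), 102 (Sable-1), 98 (Pike-4), 94 (Sable-2), 75 (Willow-1), 66 (Willow-2)
The (k+1)-th unit-bid is $62.
Allocation: Pike 4, Sable 2, Willow 2.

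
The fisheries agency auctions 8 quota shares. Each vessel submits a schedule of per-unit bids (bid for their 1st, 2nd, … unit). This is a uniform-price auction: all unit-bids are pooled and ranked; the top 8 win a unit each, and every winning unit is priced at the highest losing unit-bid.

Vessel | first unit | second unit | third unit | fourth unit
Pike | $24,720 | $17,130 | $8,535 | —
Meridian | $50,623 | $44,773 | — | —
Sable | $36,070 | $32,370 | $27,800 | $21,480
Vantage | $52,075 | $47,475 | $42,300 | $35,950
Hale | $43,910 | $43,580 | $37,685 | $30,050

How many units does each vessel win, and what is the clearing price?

Merging the schedules and taking the best 8: 52,075 (Vantage-1), 50,623 (Meridian-1), 47,475 (Vantage-2), 44,773 (Meridian-2), 43,910 (Hale-1), 43,580 (Hale-2), 42,300 (Vantage-3), 37,685 (Hale-3)
The (k+1)-th unit-bid is $36,070.
Allocation: Hale 3, Meridian 2, Vantage 3.

Hale 3, Meridian 2, Vantage 3; clearing price $36,070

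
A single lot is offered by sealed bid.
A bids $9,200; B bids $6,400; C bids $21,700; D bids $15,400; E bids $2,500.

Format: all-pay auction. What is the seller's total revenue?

Rule: the highest bidder wins the item, but every bidder pays their own bid.
Bids ranked: 21,700 (C) > 15,400 (D) > 9,200 (A) > 6,400 (B) > 2,500 (E)
Every bidder forfeits their bid regardless of winning.
Revenue = 9,200 + 6,400 + 21,700 + 15,400 + 2,500 = $55,200.

Total revenue: $55,200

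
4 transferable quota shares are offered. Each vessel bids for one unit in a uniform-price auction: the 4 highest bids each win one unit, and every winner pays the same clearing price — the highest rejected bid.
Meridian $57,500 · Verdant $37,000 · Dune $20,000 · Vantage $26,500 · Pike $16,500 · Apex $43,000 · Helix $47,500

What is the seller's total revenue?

Total revenue: $106,000

Sorting: 57,500 (Meridian), 47,500 (Helix), 43,000 (Apex), 37,000 (Verdant), 26,500 (Vantage), 20,000 (Dune), …
Top 4: Meridian, Helix, Apex, Verdant.
Clearing price = highest rejected bid = $26,500.
Total revenue = 4 × $26,500 = $106,000.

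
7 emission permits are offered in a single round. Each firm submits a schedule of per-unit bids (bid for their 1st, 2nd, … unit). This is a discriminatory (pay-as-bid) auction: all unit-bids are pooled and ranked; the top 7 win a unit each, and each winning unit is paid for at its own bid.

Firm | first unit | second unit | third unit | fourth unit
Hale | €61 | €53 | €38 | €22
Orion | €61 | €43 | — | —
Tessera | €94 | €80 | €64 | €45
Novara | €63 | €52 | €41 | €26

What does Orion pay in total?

Pooled unit-bids ranked (top 7): 94 (Tessera-1), 80 (Tessera-2), 64 (Tessera-3), 63 (Novara-1), 61 (Hale-1), 61 (Orion-1), 53 (Hale-2)
Next rejected bid: €52 (not a price — pay-as-bid).
Orion's winning unit-bids: 61 = €61.

Orion pays €61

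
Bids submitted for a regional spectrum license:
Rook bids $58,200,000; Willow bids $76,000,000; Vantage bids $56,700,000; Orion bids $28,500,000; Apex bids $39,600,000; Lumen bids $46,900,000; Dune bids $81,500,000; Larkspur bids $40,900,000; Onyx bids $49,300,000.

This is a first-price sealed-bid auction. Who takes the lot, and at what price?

Dune pays $81,500,000

Bids ranked: 81,500,000 (Dune) > 76,000,000 (Willow) > 58,200,000 (Rook) > 56,700,000 (Vantage) > 49,300,000 (Onyx) > 46,900,000 (Lumen) > …
First-price: Dune pays what they bid, $81,500,000.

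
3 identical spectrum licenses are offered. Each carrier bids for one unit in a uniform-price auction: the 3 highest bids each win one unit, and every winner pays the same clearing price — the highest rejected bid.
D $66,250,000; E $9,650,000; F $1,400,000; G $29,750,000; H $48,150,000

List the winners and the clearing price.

Bids ranked high→low: 66,250,000 (D), 48,150,000 (H), 29,750,000 (G), 9,650,000 (E), 1,400,000 (F)
Top 3: D, H, G.
Clearing price = highest rejected bid = $9,650,000.

D, H, G; each pays $9,650,000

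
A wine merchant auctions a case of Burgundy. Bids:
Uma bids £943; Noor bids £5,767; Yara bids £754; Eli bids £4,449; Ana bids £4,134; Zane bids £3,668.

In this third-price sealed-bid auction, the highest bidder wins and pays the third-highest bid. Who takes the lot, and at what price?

Rule: the highest bidder wins and pays the third-highest bid.
Sorting bids: 5,767 (Noor) > 4,449 (Eli) > 4,134 (Ana) > 3,668 (Zane) > 943 (Uma) > 754 (Yara)
Noor is highest; pays the third-highest bid, £4,134.

Noor pays £4,134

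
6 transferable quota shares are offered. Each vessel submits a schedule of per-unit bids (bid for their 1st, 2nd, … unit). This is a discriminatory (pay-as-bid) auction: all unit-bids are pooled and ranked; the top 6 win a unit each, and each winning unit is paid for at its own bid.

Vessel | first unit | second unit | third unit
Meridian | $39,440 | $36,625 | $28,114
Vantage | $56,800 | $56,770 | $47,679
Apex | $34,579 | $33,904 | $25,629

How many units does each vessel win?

Pooled unit-bids ranked (top 6): 56,800 (Vantage-1), 56,770 (Vantage-2), 47,679 (Vantage-3), 39,440 (Meridian-1), 36,625 (Meridian-2), 34,579 (Apex-1)
Next rejected bid: $33,904 (not a price — pay-as-bid).
Allocation: Apex 1, Meridian 2, Vantage 3.

Apex 1, Meridian 2, Vantage 3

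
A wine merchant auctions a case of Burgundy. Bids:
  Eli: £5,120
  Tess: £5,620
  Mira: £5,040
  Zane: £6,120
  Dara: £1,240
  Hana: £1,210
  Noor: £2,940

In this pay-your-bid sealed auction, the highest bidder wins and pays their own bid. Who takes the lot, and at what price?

Zane pays £6,120

Pay-your-bid sealed auction: the highest bidder wins and pays their own bid.
Bids in order: 6,120 (Zane) > 5,620 (Tess) > 5,120 (Eli) > 5,040 (Mira) > 2,940 (Noor) > 1,240 (Dara) > …
Zane is highest → pays own bid, £6,120.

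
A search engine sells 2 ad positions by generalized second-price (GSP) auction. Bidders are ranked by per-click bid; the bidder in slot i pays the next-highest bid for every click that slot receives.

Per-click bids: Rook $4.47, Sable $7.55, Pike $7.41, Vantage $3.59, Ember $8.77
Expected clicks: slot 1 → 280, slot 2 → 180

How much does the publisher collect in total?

Total revenue: $3447.80

Sorting advertisers: $8.77 (Ember) > $7.55 (Sable) > $7.41 (Pike) > …
Slot 1: Ember pays $7.55 × 280 = $2114.00
Slot 2: Sable pays $7.41 × 180 = $1333.80
Total = $3447.80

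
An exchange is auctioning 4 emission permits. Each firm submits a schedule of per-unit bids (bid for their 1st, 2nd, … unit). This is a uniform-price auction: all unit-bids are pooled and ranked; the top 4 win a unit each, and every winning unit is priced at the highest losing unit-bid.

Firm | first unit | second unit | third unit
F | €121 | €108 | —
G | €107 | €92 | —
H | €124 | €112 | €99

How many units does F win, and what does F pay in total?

F: 2 units, pays €214

Merging the schedules and taking the best 4: 124 (H-1), 121 (F-1), 112 (H-2), 108 (F-2)
Highest rejected unit-bid = €107.
F wins 2 unit(s) at €107 each.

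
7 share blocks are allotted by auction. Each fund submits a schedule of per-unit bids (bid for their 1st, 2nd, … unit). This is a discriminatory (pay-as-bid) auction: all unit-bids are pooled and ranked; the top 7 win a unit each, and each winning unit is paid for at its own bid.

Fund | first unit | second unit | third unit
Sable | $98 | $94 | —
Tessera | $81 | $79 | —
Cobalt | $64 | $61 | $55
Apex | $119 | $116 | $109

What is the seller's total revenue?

Total revenue: $696

All unit-bids, highest first — top 7: 119 (Apex-1), 116 (Apex-2), 109 (Apex-3), 98 (Sable-1), 94 (Sable-2), 81 (Tessera-1), 79 (Tessera-2)
Next rejected bid: $64 (not a price — pay-as-bid).
Each winning unit pays its own bid.
Revenue = 119 + 116 + 109 + 98 + 94 + 81 + 79 = $696.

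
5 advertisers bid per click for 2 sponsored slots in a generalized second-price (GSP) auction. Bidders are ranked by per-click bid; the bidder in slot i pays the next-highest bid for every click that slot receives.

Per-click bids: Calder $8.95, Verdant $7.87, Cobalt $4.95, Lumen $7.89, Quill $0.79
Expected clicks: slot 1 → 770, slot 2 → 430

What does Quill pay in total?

Sorting advertisers: $8.95 (Calder) > $7.89 (Lumen) > $7.87 (Verdant) > …
Quill ranks below slot 2 → no slot, pays nothing.

Quill pays $0.00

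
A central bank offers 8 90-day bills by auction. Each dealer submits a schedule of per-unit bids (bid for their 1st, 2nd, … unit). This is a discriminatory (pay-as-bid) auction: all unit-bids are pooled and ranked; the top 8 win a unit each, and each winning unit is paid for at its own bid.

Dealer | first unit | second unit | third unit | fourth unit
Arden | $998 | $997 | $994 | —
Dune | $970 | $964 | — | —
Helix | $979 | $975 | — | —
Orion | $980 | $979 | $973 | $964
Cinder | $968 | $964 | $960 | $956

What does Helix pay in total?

Helix pays $1,954

All unit-bids, highest first — top 8: 998 (Arden-1), 997 (Arden-2), 994 (Arden-3), 980 (Orion-1), 979 (Helix-1), 979 (Orion-2), 975 (Helix-2), 973 (Orion-3)
Next rejected bid: $970 (not a price — pay-as-bid).
Helix's winning unit-bids: 979 + 975 = $1,954.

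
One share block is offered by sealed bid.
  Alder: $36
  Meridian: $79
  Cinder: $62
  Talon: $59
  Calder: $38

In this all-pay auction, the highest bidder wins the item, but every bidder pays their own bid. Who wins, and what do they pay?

Rule: the highest bidder wins the item, but every bidder pays their own bid.
Bids in order: 79 (Meridian) > 62 (Cinder) > 59 (Talon) > 38 (Calder) > 36 (Alder)
Meridian is highest and takes the item; every bidder forfeits their bid.

Meridian pays $79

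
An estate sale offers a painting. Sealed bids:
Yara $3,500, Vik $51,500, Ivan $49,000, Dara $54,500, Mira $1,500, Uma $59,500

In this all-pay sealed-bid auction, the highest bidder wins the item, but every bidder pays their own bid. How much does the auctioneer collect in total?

All-pay sealed-bid auction: the highest bidder wins the item, but every bidder pays their own bid.
Bids in order: 59,500 (Uma) > 54,500 (Dara) > 51,500 (Vik) > 49,000 (Ivan) > 3,500 (Yara) > 1,500 (Mira)
Every bidder forfeits their bid regardless of winning.
Revenue = 3,500 + 51,500 + 49,000 + 54,500 + 1,500 + 59,500 = $219,500.

Total revenue: $219,500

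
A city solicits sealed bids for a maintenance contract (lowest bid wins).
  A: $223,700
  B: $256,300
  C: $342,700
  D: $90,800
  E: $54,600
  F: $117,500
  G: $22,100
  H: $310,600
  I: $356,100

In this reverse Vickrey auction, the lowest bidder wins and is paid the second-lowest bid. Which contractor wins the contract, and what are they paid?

Bids in order: 22,100 (G) < 54,600 (E) < 90,800 (D) < 117,500 (F) < 223,700 (A) < 256,300 (B) < …
G wins with the lowest bid; price is set by the runner-up at $54,600.

G is paid $54,600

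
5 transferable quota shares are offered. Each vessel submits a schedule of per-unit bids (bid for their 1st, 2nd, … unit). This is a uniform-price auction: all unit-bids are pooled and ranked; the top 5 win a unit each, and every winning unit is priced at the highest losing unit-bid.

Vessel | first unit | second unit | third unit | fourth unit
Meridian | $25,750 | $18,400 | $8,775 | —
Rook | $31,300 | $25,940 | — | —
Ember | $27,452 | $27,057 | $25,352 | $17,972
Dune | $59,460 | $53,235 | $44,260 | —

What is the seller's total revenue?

All unit-bids, highest first — top 5: 59,460 (Dune-1), 53,235 (Dune-2), 44,260 (Dune-3), 31,300 (Rook-1), 27,452 (Ember-1)
The (k+1)-th unit-bid is $27,057.
Allocation: Dune 3, Ember 1, Rook 1. Every unit priced at $27,057.
Revenue = 5 × 27,057 = $135,285.

Total revenue: $135,285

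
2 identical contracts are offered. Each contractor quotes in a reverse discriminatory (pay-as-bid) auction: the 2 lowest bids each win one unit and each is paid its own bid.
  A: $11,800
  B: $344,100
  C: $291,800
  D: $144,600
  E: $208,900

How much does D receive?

Ordering the bids: 11,800 (A), 144,600 (D), 208,900 (E), 291,800 (C), …
Lowest 2: A, D.
D wins → own bid $144,600.

D is paid $144,600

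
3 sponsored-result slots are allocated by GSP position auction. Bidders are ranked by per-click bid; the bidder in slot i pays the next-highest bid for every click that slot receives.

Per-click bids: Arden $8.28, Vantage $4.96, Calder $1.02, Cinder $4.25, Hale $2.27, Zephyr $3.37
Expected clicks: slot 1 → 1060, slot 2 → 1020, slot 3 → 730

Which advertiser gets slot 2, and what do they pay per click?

Ranked by bid: $8.28 (Arden) > $4.96 (Vantage) > $4.25 (Cinder) > $3.37 (Zephyr) > …
Slot 2 goes to the second-ranked bidder, Vantage, who pays the next bid down: $4.25/click.

Vantage; $4.25 per click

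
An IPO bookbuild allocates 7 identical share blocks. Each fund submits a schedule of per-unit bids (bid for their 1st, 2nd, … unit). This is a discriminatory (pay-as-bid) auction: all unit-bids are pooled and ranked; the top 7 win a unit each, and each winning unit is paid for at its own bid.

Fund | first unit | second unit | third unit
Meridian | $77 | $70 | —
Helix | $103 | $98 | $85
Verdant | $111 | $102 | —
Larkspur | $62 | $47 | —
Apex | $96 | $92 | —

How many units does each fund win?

Apex 2, Helix 3, Verdant 2

Merging the schedules and taking the best 7: 111 (Verdant-1), 103 (Helix-1), 102 (Verdant-2), 98 (Helix-2), 96 (Apex-1), 92 (Apex-2), 85 (Helix-3)
Next rejected bid: $77 (not a price — pay-as-bid).
Allocation: Apex 2, Helix 3, Verdant 2.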